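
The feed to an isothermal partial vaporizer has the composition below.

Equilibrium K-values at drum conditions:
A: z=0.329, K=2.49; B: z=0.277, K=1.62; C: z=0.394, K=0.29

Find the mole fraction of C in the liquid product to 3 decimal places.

Material balance + equilibrium reduce to Σ zᵢ(Kᵢ−1)/(1+β(Kᵢ−1)) = 0.
Check two-phase: ΣzᵢKᵢ = 1.382 > 1 and Σzᵢ/Kᵢ = 1.662 > 1, so g(0) = 0.382 > 0 and g(1) = -0.662 < 0.
Iterate (Newton) starting at β = 0.5:
  β = 0.500: g = -0.0217, g' = -0.779 → β = 0.472
Converged at β = 0.472.
Compositions from xᵢ = zᵢ/(1+β(Kᵢ−1)), yᵢ = Kᵢxᵢ:
  A: x = 0.193, y = 0.481
  B: x = 0.214, y = 0.347
  C: x = 0.593, y = 0.172

x_C = 0.593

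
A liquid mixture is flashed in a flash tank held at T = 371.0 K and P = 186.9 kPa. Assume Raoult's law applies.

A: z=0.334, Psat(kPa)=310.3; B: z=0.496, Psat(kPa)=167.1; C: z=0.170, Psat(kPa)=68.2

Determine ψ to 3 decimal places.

ψ = 0.283

Raoult's law: Kᵢ = Pᵢˢᵃᵗ/P = Pᵢˢᵃᵗ/186.9.
  K_A = 310.3/186.9 = 1.66025, K_B = 167.1/186.9 = 0.89406, K_C = 68.2/186.9 = 0.36490
Rachford–Rice: g(ψ) = Σ zᵢ(Kᵢ−1)/(1+ψ(Kᵢ−1)) = 0.
g(0) = ΣzᵢKᵢ − 1 = 0.060 and g(1) = 1 − Σzᵢ/Kᵢ = -0.222, so a root lies in (0, 1).
Newton–Raphson from ψ = 0.5:
  ψ = 0.500: g = -0.0479, g' = -0.236 → ψ = 0.297
  ψ = 0.297: g = -0.0029, g' = -0.212 → ψ = 0.283
Converged at ψ = 0.283.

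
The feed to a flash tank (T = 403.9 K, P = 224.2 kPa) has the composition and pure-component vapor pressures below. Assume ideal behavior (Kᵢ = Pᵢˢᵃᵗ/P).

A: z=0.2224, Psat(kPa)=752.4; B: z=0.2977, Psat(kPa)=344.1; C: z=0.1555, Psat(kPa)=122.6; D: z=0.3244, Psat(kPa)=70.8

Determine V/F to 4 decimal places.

Raoult's law: Kᵢ = Pᵢˢᵃᵗ/P = Pᵢˢᵃᵗ/224.2.
  K_A = 752.4/224.2 = 3.355932, K_B = 344.1/224.2 = 1.534790, K_C = 122.6/224.2 = 0.546833, K_D = 70.8/224.2 = 0.315789
Rachford–Rice: g(V/F) = Σ zᵢ(Kᵢ−1)/(1+V/F(Kᵢ−1)) = 0.
Feasibility: ΣzᵢKᵢ = 1.3907, Σzᵢ/Kᵢ = 1.5719 — both > 1, two phases present.
Newton–Raphson from V/F = 0.5:
  V/F = 0.5000: g = -0.06230, g' = -0.7175 → V/F = 0.4132
  V/F = 0.4132: g = -0.00023, g' = -0.7176 → V/F = 0.4129
Converged at V/F = 0.4129.

V/F = 0.4129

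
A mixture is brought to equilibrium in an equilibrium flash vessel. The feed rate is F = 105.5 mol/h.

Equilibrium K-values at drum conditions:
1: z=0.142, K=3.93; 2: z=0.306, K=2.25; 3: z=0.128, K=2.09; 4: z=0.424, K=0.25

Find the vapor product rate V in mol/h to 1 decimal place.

V = 51.3 mol/h

Let β = V/F and solve Σ zᵢ(Kᵢ−1)/(1+β(Kᵢ−1)) = 0.
Check two-phase: ΣzᵢKᵢ = 1.620 > 1 and Σzᵢ/Kᵢ = 1.929 > 1, so g(0) = 0.620 > 0 and g(1) = -0.929 < 0.
Newton iteration, β⁰ = 0.5:
  β = 0.500: g = -0.0143, g' = -1.056 → β = 0.486
Converged at β = 0.486.
Then V = β·F = 0.4864·105.5 = 51.3 mol/h and L = F − V = 54.2 mol/h.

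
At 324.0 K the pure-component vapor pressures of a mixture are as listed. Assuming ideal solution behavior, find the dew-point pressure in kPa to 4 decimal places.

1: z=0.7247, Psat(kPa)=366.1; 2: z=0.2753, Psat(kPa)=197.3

Pdew = 296.3094 kPa

At the dew point ψ → 1, so Σzᵢ/Kᵢ = 1 with Kᵢ = Pᵢˢᵃᵗ/P ⇒ 1/P = Σzᵢ/Pᵢˢᵃᵗ.
1/P = 0.7247/366.1 + 0.2753/197.3 = 0.0033749 ⇒ P = 296.3094 kPa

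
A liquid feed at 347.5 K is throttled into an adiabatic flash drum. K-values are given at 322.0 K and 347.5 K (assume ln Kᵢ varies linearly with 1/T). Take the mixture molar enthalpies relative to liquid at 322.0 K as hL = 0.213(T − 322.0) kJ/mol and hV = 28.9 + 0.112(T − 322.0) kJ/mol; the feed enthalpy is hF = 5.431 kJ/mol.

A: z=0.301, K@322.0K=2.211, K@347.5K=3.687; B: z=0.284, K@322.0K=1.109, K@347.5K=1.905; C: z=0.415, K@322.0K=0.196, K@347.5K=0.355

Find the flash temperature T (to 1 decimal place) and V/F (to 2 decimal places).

Adiabatic flash: solve Rachford–Rice at each trial T, then check hF = ψ·hV(T) + (1−ψ)·hL(T).
  T = 322.0 K: K = (2.211, 1.109, 0.196), RR gives ψ = 0.089, H_out = 2.586 kJ/mol
  T = 347.5 K: K = (3.687, 1.905, 0.355), RR gives ψ = 0.645, H_out = 22.406 kJ/mol
  T = 334.8 K: K = (2.886, 1.470, 0.267), RR gives ψ = 0.407, H_out = 13.955 kJ/mol
  T = 328.4 K: K = (2.533, 1.280, 0.229), RR gives ψ = 0.266, H_out = 8.865 kJ/mol
  T = 325.2 K: K = (2.368, 1.192, 0.212), RR gives ψ = 0.183, H_out = 5.916 kJ/mol
  T = 323.6 K: K = (2.289, 1.150, 0.204), RR gives ψ = 0.138, H_out = 4.305 kJ/mol
Linear interpolation between T = 323.6 (H_out = 4.305) and T = 325.2 (H_out = 5.916) on hF = 5.431 gives T ≈ 324.7 K, at which ψ = 0.17.

T = 324.7 K, V/F = 0.17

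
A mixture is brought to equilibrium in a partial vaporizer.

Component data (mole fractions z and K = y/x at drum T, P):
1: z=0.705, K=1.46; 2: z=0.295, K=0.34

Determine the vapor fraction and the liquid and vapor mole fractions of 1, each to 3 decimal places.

Rachford–Rice: g(ψ) = Σ zᵢ(Kᵢ−1)/(1+ψ(Kᵢ−1)) = 0.
g(0) = ΣzᵢKᵢ − 1 = 0.130 and g(1) = 1 − Σzᵢ/Kᵢ = -0.351, so a root lies in (0, 1).
Newton iteration, ψ⁰ = 0.63:
  ψ = 0.630: g = -0.0818, g' = -0.466 → ψ = 0.454
  ψ = 0.454: g = -0.0099, g' = -0.364 → ψ = 0.427
Converged at ψ = 0.427.
Compositions from xᵢ = zᵢ/(1+ψ(Kᵢ−1)), yᵢ = Kᵢxᵢ:
  1: x = 0.589, y = 0.860
  2: x = 0.411, y = 0.140

ψ = 0.427, x_1 = 0.589, y_1 = 0.860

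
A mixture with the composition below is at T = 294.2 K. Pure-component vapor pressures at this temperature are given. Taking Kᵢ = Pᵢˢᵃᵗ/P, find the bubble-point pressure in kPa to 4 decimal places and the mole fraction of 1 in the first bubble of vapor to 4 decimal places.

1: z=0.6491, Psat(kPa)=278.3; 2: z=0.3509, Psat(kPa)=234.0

At the bubble point ψ → 0, so ΣzᵢKᵢ = 1 with Kᵢ = Pᵢˢᵃᵗ/P ⇒ P = ΣzᵢPᵢˢᵃᵗ.
P = 0.6491·278.3 + 0.3509·234.0 = 262.7551 kPa
yᵢ = zᵢPᵢˢᵃᵗ/P ⇒ y_1 = 0.6491·278.3/262.7551 = 0.6875

Pbub = 262.7551 kPa, y_1 = 0.6875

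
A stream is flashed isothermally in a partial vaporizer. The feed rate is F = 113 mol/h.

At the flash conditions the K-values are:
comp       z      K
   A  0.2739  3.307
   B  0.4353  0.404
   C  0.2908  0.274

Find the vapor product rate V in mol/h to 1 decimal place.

V = 12.2 mol/h

Newton iteration, V/F⁰ = 0.5:
  V/F = 0.5000: g = -0.40758, g' = -1.0058 → V/F = 0.0948
  V/F = 0.0948: g = 0.01680, g' = -1.3320 → V/F = 0.1074
  V/F = 0.1074: g = 0.00025, g' = -1.2931 → V/F = 0.1076
Converged at V/F = 0.1076.
Then V = V/F·F = 0.1076·113 = 12.2 mol/h and L = F − V = 100.8 mol/h.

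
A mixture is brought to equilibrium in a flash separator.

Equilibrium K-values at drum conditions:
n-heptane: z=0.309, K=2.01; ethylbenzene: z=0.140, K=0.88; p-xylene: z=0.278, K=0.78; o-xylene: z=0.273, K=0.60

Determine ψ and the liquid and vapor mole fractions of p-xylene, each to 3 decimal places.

ψ = 0.432, x_p-xylene = 0.307, y_p-xylene = 0.240

Material balance + equilibrium reduce to Σ zᵢ(Kᵢ−1)/(1+ψ(Kᵢ−1)) = 0.
Feasibility: ΣzᵢKᵢ = 1.125, Σzᵢ/Kᵢ = 1.124 — both > 1, two phases present.
Newton–Raphson from ψ = 0.52:
  ψ = 0.520: g = -0.0202, g' = -0.225 → ψ = 0.430
  ψ = 0.430: g = 0.0005, g' = -0.236 → ψ = 0.432
Converged at ψ = 0.432.
Compositions from xᵢ = zᵢ/(1+ψ(Kᵢ−1)), yᵢ = Kᵢxᵢ:
  n-heptane: x = 0.215, y = 0.432
  ethylbenzene: x = 0.148, y = 0.130
  p-xylene: x = 0.307, y = 0.240
  o-xylene: x = 0.330, y = 0.198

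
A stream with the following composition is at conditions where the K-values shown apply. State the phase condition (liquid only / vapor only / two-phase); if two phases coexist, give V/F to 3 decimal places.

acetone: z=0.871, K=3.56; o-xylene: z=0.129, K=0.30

ΣzᵢKᵢ = 3.139; Σzᵢ/Kᵢ = 0.675.
Since Σzᵢ/Kᵢ < 1 the mixture is above its dew point — single vapor phase.

vapor only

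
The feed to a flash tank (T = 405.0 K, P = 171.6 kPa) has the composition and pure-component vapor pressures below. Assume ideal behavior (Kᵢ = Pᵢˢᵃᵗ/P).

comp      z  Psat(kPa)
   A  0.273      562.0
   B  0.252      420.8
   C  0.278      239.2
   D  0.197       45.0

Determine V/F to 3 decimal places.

Raoult's law: Kᵢ = Pᵢˢᵃᵗ/P = Pᵢˢᵃᵗ/171.6.
  K_A = 562.0/171.6 = 3.27506, K_B = 420.8/171.6 = 2.45221, K_C = 239.2/171.6 = 1.39394, K_D = 45.0/171.6 = 0.26224
Material balance + equilibrium reduce to Σ zᵢ(Kᵢ−1)/(1+V/F(Kᵢ−1)) = 0.
Check two-phase: ΣzᵢKᵢ = 1.951 > 1 and Σzᵢ/Kᵢ = 1.137 > 1, so g(0) = 0.951 > 0 and g(1) = -0.137 < 0.
Newton iteration, V/F⁰ = 0.48:
  V/F = 0.480: g = 0.3796, g' = -0.795 → V/F = 0.958
  V/F = 0.958: g = -0.0670, g' = -1.500 → V/F = 0.913
  V/F = 0.913: g = -0.0053, g' = -1.276 → V/F = 0.909
Converged at V/F = 0.909.

V/F = 0.909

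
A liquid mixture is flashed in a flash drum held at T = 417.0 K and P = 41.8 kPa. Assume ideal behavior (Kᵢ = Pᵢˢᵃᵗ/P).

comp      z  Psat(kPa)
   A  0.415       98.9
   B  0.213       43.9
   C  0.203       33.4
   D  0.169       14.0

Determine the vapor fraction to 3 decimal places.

Raoult's law: Kᵢ = Pᵢˢᵃᵗ/P = Pᵢˢᵃᵗ/41.8.
  K_A = 98.9/41.8 = 2.36603, K_B = 43.9/41.8 = 1.05024, K_C = 33.4/41.8 = 0.79904, K_D = 14.0/41.8 = 0.33493
Material balance + equilibrium reduce to Σ zᵢ(Kᵢ−1)/(1+ψ(Kᵢ−1)) = 0.
Check two-phase: ΣzᵢKᵢ = 1.424 > 1 and Σzᵢ/Kᵢ = 1.137 > 1, so g(0) = 0.424 > 0 and g(1) = -0.137 < 0.
Newton–Raphson from ψ = 0.5:
  ψ = 0.500: g = 0.1335, g' = -0.452 → ψ = 0.796
  ψ = 0.796: g = -0.0053, g' = -0.527 → ψ = 0.786
  ψ = 0.786: g = -0.0000, g' = -0.520 → ψ = 0.785
Converged at ψ = 0.785.

ψ = 0.785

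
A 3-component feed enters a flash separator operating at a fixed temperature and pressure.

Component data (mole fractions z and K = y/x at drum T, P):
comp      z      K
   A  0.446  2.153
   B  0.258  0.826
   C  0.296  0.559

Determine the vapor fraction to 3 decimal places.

ψ = 0.844

Iterate (Newton) starting at ψ = 0.65:
  ψ = 0.650: g = 0.0603, g' = -0.317 → ψ = 0.840
  ψ = 0.840: g = 0.0012, g' = -0.309 → ψ = 0.844
Converged at ψ = 0.844.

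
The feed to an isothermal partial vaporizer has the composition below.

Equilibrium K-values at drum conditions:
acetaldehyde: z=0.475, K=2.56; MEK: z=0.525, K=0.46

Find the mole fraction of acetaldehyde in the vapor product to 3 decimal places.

y_acetaldehyde = 0.658

Rachford–Rice: g(β) = Σ zᵢ(Kᵢ−1)/(1+β(Kᵢ−1)) = 0.
Feasibility: ΣzᵢKᵢ = 1.458, Σzᵢ/Kᵢ = 1.327 — both > 1, two phases present.
Binary case is linear: z₁(K₁−1)(1+β(K₂−1)) + z₂(K₂−1)(1+β(K₁−1)) = 0
⇒ β = [z₁(K₁−1)+z₂(K₂−1)] / [−(K₁−1)(K₂−1)] = 0.4575/0.8424 = 0.543
Compositions from xᵢ = zᵢ/(1+β(Kᵢ−1)), yᵢ = Kᵢxᵢ:
  acetaldehyde: x = 0.257, y = 0.658
  MEK: x = 0.743, y = 0.342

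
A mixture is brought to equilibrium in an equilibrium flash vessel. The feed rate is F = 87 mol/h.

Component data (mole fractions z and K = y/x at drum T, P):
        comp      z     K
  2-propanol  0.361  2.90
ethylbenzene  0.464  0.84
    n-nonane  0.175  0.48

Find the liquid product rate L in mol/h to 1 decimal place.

Newton–Raphson from ψ = 0.5:
  ψ = 0.500: g = 0.1481, g' = -0.443 → ψ = 0.834
  ψ = 0.834: g = 0.0190, g' = -0.358 → ψ = 0.887
Converged at ψ = 0.887.
Then V = ψ·F = 0.8870·87 = 77.2 mol/h and L = F − V = 9.8 mol/h.

L = 9.8 mol/h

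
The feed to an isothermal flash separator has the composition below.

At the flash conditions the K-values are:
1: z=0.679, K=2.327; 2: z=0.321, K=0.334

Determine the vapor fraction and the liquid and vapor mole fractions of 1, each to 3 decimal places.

ψ = 0.778, x_1 = 0.334, y_1 = 0.778

Material balance + equilibrium reduce to Σ zᵢ(Kᵢ−1)/(1+ψ(Kᵢ−1)) = 0.
Feasibility: ΣzᵢKᵢ = 1.687, Σzᵢ/Kᵢ = 1.253 — both > 1, two phases present.
Binary case is linear: z₁(K₁−1)(1+ψ(K₂−1)) + z₂(K₂−1)(1+ψ(K₁−1)) = 0
⇒ ψ = [z₁(K₁−1)+z₂(K₂−1)] / [−(K₁−1)(K₂−1)] = 0.6872/0.8838 = 0.778
Compositions from xᵢ = zᵢ/(1+ψ(Kᵢ−1)), yᵢ = Kᵢxᵢ:
  1: x = 0.334, y = 0.778
  2: x = 0.666, y = 0.222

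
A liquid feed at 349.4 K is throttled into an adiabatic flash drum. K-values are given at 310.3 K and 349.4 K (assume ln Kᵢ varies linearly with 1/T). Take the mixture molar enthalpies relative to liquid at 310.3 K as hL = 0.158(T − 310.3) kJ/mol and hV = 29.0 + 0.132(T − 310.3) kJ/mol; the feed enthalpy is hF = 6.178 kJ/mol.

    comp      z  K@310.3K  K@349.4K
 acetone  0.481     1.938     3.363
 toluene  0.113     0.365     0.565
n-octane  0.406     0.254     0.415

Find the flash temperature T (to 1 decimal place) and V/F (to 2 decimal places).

T = 314.3 K, V/F = 0.19

Adiabatic flash: solve Rachford–Rice at each trial T, then check hF = ψ·hV(T) + (1−ψ)·hL(T).
  T = 310.3 K: K = (1.938, 0.365, 0.254), RR gives ψ = 0.113, H_out = 3.272 kJ/mol
  T = 349.4 K: K = (3.363, 0.565, 0.415), RR gives ψ = 0.646, H_out = 24.245 kJ/mol
  T = 329.9 K: K = (2.597, 0.460, 0.330), RR gives ψ = 0.422, H_out = 15.131 kJ/mol
  T = 320.1 K: K = (2.253, 0.411, 0.291), RR gives ψ = 0.289, H_out = 9.858 kJ/mol
  T = 315.2 K: K = (2.092, 0.388, 0.272), RR gives ψ = 0.209, H_out = 6.799 kJ/mol
  T = 312.8 K: K = (2.016, 0.377, 0.263), RR gives ψ = 0.164, H_out = 5.142 kJ/mol
Linear interpolation between T = 312.8 (H_out = 5.142) and T = 315.2 (H_out = 6.799) on hF = 6.178 gives T ≈ 314.3 K, at which ψ = 0.19.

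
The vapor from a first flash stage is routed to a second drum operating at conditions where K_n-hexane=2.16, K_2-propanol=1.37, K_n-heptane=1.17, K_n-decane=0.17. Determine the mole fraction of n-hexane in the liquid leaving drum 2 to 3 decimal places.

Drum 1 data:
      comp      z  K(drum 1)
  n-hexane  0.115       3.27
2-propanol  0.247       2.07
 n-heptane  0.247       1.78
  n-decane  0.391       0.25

Drum 1:
Let ψ₁ = V/F and solve Σ zᵢ(Kᵢ−1)/(1+ψ₁(Kᵢ−1)) = 0.
Feasibility: ΣzᵢKᵢ = 1.425, Σzᵢ/Kᵢ = 1.857 — both > 1, two phases present.
Iterate (Newton) starting at ψ₁ = 0.33:
  ψ₁ = 0.330: g = 0.1081, g' = -0.832 → ψ₁ = 0.460
  ψ₁ = 0.460: g = -0.0011, g' = -0.863 → ψ₁ = 0.459
Converged at ψ₁ = 0.459.
Drum-1 compositions:
  n-hexane: x = 0.056, y = 0.184
  2-propanol: x = 0.166, y = 0.343
  n-heptane: x = 0.182, y = 0.324
  n-decane: x = 0.596, y = 0.149
Drum-2 feed = drum-1 vapor: z₂ = (0.1842, 0.3430, 0.3238, 0.1490).
Drum 2:
Newton–Raphson from ψ₂ = 0.5:
  ψ₂ = 0.500: g = 0.0816, g' = -0.441 → ψ₂ = 0.685
  ψ₂ = 0.685: g = -0.0172, g' = -0.666 → ψ₂ = 0.659
  ψ₂ = 0.659: g = -0.0006, g' = -0.618 → ψ₂ = 0.658
Converged at ψ₂ = 0.658.
  n-hexane: x = 0.104, y = 0.226
  2-propanol: x = 0.276, y = 0.378
  n-heptane: x = 0.291, y = 0.341
  n-decane: x = 0.329, y = 0.056

x_n-hexane (drum 2) = 0.104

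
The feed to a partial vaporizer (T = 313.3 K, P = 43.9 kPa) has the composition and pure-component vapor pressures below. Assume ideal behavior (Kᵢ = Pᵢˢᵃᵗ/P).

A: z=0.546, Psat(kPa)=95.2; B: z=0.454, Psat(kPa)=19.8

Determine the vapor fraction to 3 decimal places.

Raoult's law: Kᵢ = Pᵢˢᵃᵗ/P = Pᵢˢᵃᵗ/43.9.
  K_A = 95.2/43.9 = 2.16856, K_B = 19.8/43.9 = 0.45103
Material balance + equilibrium reduce to Σ zᵢ(Kᵢ−1)/(1+ψ(Kᵢ−1)) = 0.
g(0) = ΣzᵢKᵢ − 1 = 0.389 and g(1) = 1 − Σzᵢ/Kᵢ = -0.258, so a root lies in (0, 1).
Newton–Raphson from ψ = 0.5:
  ψ = 0.500: g = 0.0592, g' = -0.557 → ψ = 0.606
Converged at ψ = 0.606.

ψ = 0.606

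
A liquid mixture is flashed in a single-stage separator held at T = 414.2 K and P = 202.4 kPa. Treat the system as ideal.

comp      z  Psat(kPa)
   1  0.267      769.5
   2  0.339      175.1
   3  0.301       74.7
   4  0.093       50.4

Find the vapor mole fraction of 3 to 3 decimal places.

Raoult's law: Kᵢ = Pᵢˢᵃᵗ/P = Pᵢˢᵃᵗ/202.4.
  K_1 = 769.5/202.4 = 3.80188, K_2 = 175.1/202.4 = 0.86512, K_3 = 74.7/202.4 = 0.36907, K_4 = 50.4/202.4 = 0.24901
Let ψ = V/F and solve Σ zᵢ(Kᵢ−1)/(1+ψ(Kᵢ−1)) = 0.
Feasibility: ΣzᵢKᵢ = 1.443, Σzᵢ/Kᵢ = 1.651 — both > 1, two phases present.
Newton–Raphson from ψ = 0.5:
  ψ = 0.500: g = -0.1267, g' = -0.761 → ψ = 0.333
  ψ = 0.333: g = 0.0052, g' = -0.852 → ψ = 0.340
Converged at ψ = 0.340.
Compositions from xᵢ = zᵢ/(1+ψ(Kᵢ−1)), yᵢ = Kᵢxᵢ:
  1: x = 0.137, y = 0.520
  2: x = 0.355, y = 0.307
  3: x = 0.383, y = 0.141
  4: x = 0.125, y = 0.031

y_3 = 0.141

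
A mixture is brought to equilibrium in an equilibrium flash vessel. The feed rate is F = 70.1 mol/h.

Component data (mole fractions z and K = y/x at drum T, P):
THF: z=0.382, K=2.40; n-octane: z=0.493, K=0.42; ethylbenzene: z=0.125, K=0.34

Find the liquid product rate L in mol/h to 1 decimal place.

Let ψ = V/F and solve Σ zᵢ(Kᵢ−1)/(1+ψ(Kᵢ−1)) = 0.
Feasibility: ΣzᵢKᵢ = 1.166, Σzᵢ/Kᵢ = 1.701 — both > 1, two phases present.
Iterate (Newton) starting at ψ = 0.42:
  ψ = 0.420: g = -0.1554, g' = -0.691 → ψ = 0.195
  ψ = 0.195: g = 0.0029, g' = -0.745 → ψ = 0.199
Converged at ψ = 0.199.
Then V = ψ·F = 0.1991·70.1 = 14.0 mol/h and L = F − V = 56.1 mol/h.

L = 56.1 mol/h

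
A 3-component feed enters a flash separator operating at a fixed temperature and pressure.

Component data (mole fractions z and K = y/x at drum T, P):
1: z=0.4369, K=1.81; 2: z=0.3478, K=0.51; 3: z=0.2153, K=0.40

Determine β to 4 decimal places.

β = 0.1254

Material balance + equilibrium reduce to Σ zᵢ(Kᵢ−1)/(1+β(Kᵢ−1)) = 0.
g(0) = ΣzᵢKᵢ − 1 = 0.0543 and g(1) = 1 − Σzᵢ/Kᵢ = -0.4616, so a root lies in (0, 1).
Newton iteration, β⁰ = 0.5:
  β = 0.5000: g = -0.15839, g' = -0.4499 → β = 0.1479
  β = 0.1479: g = -0.00948, g' = -0.4190 → β = 0.1253
  β = 0.1253: g = 0.00003, g' = -0.4217 → β = 0.1254
Converged at β = 0.1254.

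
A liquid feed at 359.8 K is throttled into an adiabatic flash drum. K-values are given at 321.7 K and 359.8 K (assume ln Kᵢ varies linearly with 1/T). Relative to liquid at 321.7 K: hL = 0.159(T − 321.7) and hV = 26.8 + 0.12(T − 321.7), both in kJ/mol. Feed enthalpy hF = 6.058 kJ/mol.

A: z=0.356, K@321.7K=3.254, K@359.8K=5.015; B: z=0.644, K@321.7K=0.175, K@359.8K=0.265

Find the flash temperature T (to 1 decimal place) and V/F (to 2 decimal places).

T = 328.6 K, V/F = 0.19

Adiabatic flash: solve Rachford–Rice at each trial T, then check hF = ψ·hV(T) + (1−ψ)·hL(T).
  T = 321.7 K: K = (3.254, 0.175), RR gives ψ = 0.146, H_out = 3.907 kJ/mol
  T = 359.8 K: K = (5.015, 0.265), RR gives ψ = 0.324, H_out = 14.259 kJ/mol
  T = 340.8 K: K = (4.091, 0.218), RR gives ψ = 0.247, H_out = 9.470 kJ/mol
  T = 331.2 K: K = (3.658, 0.196), RR gives ψ = 0.200, H_out = 6.808 kJ/mol
  T = 326.4 K: K = (3.451, 0.185), RR gives ψ = 0.174, H_out = 5.383 kJ/mol
  T = 328.8 K: K = (3.554, 0.190), RR gives ψ = 0.188, H_out = 6.105 kJ/mol
Linear interpolation between T = 326.4 (H_out = 5.383) and T = 328.8 (H_out = 6.105) on hF = 6.058 gives T ≈ 328.6 K, at which ψ = 0.19.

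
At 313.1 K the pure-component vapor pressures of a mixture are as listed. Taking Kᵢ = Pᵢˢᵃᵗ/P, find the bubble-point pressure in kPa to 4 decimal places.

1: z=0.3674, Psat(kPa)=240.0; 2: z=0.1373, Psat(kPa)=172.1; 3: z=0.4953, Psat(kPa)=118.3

At the bubble point ψ → 0, so ΣzᵢKᵢ = 1 with Kᵢ = Pᵢˢᵃᵗ/P ⇒ P = ΣzᵢPᵢˢᵃᵗ.
P = 0.3674·240.0 + 0.1373·172.1 + 0.4953·118.3 = 170.3993 kPa

Pbub = 170.3993 kPa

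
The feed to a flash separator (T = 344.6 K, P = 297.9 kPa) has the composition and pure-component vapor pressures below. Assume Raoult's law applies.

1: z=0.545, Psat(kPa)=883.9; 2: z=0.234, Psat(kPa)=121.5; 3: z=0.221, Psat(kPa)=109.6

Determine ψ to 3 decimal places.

ψ = 0.659

Raoult's law: Kᵢ = Pᵢˢᵃᵗ/P = Pᵢˢᵃᵗ/297.9.
  K_1 = 883.9/297.9 = 2.96710, K_2 = 121.5/297.9 = 0.40785, K_3 = 109.6/297.9 = 0.36791
Let ψ = V/F and solve Σ zᵢ(Kᵢ−1)/(1+ψ(Kᵢ−1)) = 0.
g(0) = ΣzᵢKᵢ − 1 = 0.794 and g(1) = 1 − Σzᵢ/Kᵢ = -0.358, so a root lies in (0, 1).
Newton iteration, ψ⁰ = 0.62:
  ψ = 0.620: g = 0.0343, g' = -0.872 → ψ = 0.659
Converged at ψ = 0.659.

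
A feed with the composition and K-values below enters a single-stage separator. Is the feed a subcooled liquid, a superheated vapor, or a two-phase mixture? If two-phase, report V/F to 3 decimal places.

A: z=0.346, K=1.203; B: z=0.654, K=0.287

subcooled liquid

ΣzᵢKᵢ = 0.604; Σzᵢ/Kᵢ = 2.566.
Since ΣzᵢKᵢ < 1 the mixture is below its bubble point — single liquid phase.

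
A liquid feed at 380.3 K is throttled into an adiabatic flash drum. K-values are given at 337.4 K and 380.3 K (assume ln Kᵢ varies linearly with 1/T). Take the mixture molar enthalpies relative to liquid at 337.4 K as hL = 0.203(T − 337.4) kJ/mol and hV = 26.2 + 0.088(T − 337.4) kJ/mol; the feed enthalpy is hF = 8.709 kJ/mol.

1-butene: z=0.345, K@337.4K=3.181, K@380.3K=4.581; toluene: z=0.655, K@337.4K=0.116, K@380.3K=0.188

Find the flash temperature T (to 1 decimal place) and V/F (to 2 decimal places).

T = 359.5 K, V/F = 0.18

Adiabatic flash: solve Rachford–Rice at each trial T, then check hF = ψ·hV(T) + (1−ψ)·hL(T).
  T = 337.4 K: K = (3.181, 0.116), RR gives ψ = 0.090, H_out = 2.357 kJ/mol
  T = 380.3 K: K = (4.581, 0.188), RR gives ψ = 0.242, H_out = 13.854 kJ/mol
  T = 358.9 K: K = (3.861, 0.150), RR gives ψ = 0.177, H_out = 8.561 kJ/mol
  T = 369.6 K: K = (4.216, 0.168), RR gives ψ = 0.211, H_out = 11.288 kJ/mol
  T = 364.2 K: K = (4.035, 0.159), RR gives ψ = 0.194, H_out = 9.935 kJ/mol
  T = 361.5 K: K = (3.946, 0.154), RR gives ψ = 0.186, H_out = 9.241 kJ/mol
  T = 360.2 K: K = (3.903, 0.152), RR gives ψ = 0.181, H_out = 8.903 kJ/mol
Linear interpolation between T = 358.9 (H_out = 8.561) and T = 360.2 (H_out = 8.903) on hF = 8.709 gives T ≈ 359.5 K, at which ψ = 0.18.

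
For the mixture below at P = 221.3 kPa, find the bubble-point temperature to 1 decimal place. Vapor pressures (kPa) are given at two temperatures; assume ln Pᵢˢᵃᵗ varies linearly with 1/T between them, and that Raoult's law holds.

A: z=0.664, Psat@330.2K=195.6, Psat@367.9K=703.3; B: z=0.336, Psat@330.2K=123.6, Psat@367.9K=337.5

T = 337.5 K

Bubble-point temperature: ΣzᵢPᵢˢᵃᵗ(T) = P. Interpolate ln Pᵢˢᵃᵗ = aᵢ + bᵢ/T.
  T = 330.2 K: ΣzᵢPᵢˢᵃᵗ = 171.41 kPa
  T = 367.9 K: ΣzᵢPᵢˢᵃᵗ = 580.39 kPa
  T = 349.0 K: ΣzᵢPᵢˢᵃᵗ = 324.92 kPa
  T = 339.6 K: ΣzᵢPᵢˢᵃᵗ = 237.98 kPa
  T = 334.9 K: ΣzᵢPᵢˢᵃᵗ = 202.41 kPa
  T = 337.2 K: ΣzᵢPᵢˢᵃᵗ = 219.22 kPa
Interpolating between 337.2 K and 339.6 K gives T ≈ 337.5 K.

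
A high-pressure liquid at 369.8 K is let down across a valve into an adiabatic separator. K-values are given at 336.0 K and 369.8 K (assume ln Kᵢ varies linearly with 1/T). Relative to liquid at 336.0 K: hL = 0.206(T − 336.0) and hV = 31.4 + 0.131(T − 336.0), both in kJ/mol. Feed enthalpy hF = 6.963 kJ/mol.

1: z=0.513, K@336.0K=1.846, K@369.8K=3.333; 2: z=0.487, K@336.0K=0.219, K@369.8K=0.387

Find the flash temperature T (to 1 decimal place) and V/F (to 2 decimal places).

T = 340.6 K, V/F = 0.19

Adiabatic flash: solve Rachford–Rice at each trial T, then check hF = ψ·hV(T) + (1−ψ)·hL(T).
  T = 336.0 K: K = (1.846, 0.219), RR gives ψ = 0.081, H_out = 2.550 kJ/mol
  T = 369.8 K: K = (3.333, 0.387), RR gives ψ = 0.628, H_out = 25.094 kJ/mol
  T = 352.9 K: K = (2.516, 0.295), RR gives ψ = 0.407, H_out = 15.730 kJ/mol
  T = 344.4 K: K = (2.161, 0.255), RR gives ψ = 0.269, H_out = 10.012 kJ/mol
  T = 340.2 K: K = (1.999, 0.237), RR gives ψ = 0.185, H_out = 6.604 kJ/mol
  T = 342.3 K: K = (2.079, 0.246), RR gives ψ = 0.229, H_out = 8.373 kJ/mol
Linear interpolation between T = 340.2 (H_out = 6.604) and T = 342.3 (H_out = 8.373) on hF = 6.963 gives T ≈ 340.6 K, at which ψ = 0.19.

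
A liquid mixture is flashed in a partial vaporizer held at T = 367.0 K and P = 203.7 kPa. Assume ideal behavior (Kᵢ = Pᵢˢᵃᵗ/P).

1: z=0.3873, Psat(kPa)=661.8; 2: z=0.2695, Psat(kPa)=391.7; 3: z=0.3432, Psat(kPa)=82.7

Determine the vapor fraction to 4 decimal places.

ψ = 0.8830

Raoult's law: Kᵢ = Pᵢˢᵃᵗ/P = Pᵢˢᵃᵗ/203.7.
  K_1 = 661.8/203.7 = 3.248895, K_2 = 391.7/203.7 = 1.922926, K_3 = 82.7/203.7 = 0.405989
Let ψ = V/F and solve Σ zᵢ(Kᵢ−1)/(1+ψ(Kᵢ−1)) = 0.
Feasibility: ΣzᵢKᵢ = 1.9159, Σzᵢ/Kᵢ = 1.1047 — both > 1, two phases present.
Newton–Raphson from ψ = 0.55:
  ψ = 0.5500: g = 0.25157, g' = -0.7596 → ψ = 0.8812
  ψ = 0.8812: g = 0.00150, g' = -0.8233 → ψ = 0.8830
Converged at ψ = 0.8830.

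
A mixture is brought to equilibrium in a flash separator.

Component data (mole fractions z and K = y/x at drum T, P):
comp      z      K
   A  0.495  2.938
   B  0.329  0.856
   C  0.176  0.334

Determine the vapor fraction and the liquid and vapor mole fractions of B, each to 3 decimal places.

Let ψ = V/F and solve Σ zᵢ(Kᵢ−1)/(1+ψ(Kᵢ−1)) = 0.
Feasibility: ΣzᵢKᵢ = 1.795, Σzᵢ/Kᵢ = 1.080 — both > 1, two phases present.
Newton–Raphson from ψ = 0.5:
  ψ = 0.500: g = 0.2604, g' = -0.663 → ψ = 0.893
  ψ = 0.893: g = 0.0078, g' = -0.733 → ψ = 0.904
  ψ = 0.904: g = -0.0001, g' = -0.747 → ψ = 0.903
Converged at ψ = 0.903.
Compositions from xᵢ = zᵢ/(1+ψ(Kᵢ−1)), yᵢ = Kᵢxᵢ:
  A: x = 0.180, y = 0.529
  B: x = 0.378, y = 0.324
  C: x = 0.442, y = 0.148

ψ = 0.903, x_B = 0.378, y_B = 0.324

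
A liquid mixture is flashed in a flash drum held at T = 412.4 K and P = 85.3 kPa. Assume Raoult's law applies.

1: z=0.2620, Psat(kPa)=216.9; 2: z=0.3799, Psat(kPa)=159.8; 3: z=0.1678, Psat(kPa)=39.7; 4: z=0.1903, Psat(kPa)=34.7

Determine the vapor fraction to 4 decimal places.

ψ = 0.8076

Raoult's law: Kᵢ = Pᵢˢᵃᵗ/P = Pᵢˢᵃᵗ/85.3.
  K_1 = 216.9/85.3 = 2.542790, K_2 = 159.8/85.3 = 1.873388, K_3 = 39.7/85.3 = 0.465416, K_4 = 34.7/85.3 = 0.406800
Newton–Raphson from ψ = 0.5:
  ψ = 0.5000: g = 0.17622, g' = -0.5638 → ψ = 0.8126
  ψ = 0.8126: g = -0.00309, g' = -0.6214 → ψ = 0.8076
Converged at ψ = 0.8076.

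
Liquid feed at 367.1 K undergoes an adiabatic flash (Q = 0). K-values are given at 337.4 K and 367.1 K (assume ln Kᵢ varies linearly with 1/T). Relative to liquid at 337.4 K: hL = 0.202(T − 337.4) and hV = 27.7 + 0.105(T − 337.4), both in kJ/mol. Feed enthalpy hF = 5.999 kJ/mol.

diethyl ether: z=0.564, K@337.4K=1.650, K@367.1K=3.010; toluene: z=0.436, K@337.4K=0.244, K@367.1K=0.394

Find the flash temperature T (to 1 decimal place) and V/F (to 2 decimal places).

Adiabatic flash: solve Rachford–Rice at each trial T, then check hF = ψ·hV(T) + (1−ψ)·hL(T).
  T = 337.4 K: K = (1.650, 0.244), RR gives ψ = 0.075, H_out = 2.085 kJ/mol
  T = 367.1 K: K = (3.010, 0.394), RR gives ψ = 0.714, H_out = 23.715 kJ/mol
  T = 352.2 K: K = (2.255, 0.313), RR gives ψ = 0.473, H_out = 15.424 kJ/mol
  T = 344.8 K: K = (1.935, 0.277), RR gives ψ = 0.314, H_out = 9.967 kJ/mol
  T = 341.1 K: K = (1.788, 0.260), RR gives ψ = 0.209, H_out = 6.473 kJ/mol
  T = 339.2 K: K = (1.716, 0.252), RR gives ψ = 0.145, H_out = 4.359 kJ/mol
Linear interpolation between T = 339.2 (H_out = 4.359) and T = 341.1 (H_out = 6.473) on hF = 5.999 gives T ≈ 340.7 K, at which ψ = 0.20.

T = 340.7 K, V/F = 0.20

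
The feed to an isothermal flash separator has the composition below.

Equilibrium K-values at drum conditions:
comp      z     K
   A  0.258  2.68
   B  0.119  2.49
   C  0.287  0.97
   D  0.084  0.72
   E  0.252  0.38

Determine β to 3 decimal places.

Newton iteration, β⁰ = 0.47:
  β = 0.470: g = 0.0902, g' = -0.521 → β = 0.643
  β = 0.643: g = 0.0015, g' = -0.515 → β = 0.646
Converged at β = 0.646.

β = 0.646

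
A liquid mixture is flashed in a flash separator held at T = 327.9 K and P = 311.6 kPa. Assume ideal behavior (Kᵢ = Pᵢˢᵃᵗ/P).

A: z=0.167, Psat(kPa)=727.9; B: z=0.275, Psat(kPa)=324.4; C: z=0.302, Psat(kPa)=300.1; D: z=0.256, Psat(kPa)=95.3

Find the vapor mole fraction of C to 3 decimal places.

Raoult's law: Kᵢ = Pᵢˢᵃᵗ/P = Pᵢˢᵃᵗ/311.6.
  K_A = 727.9/311.6 = 2.33601, K_B = 324.4/311.6 = 1.04108, K_C = 300.1/311.6 = 0.96309, K_D = 95.3/311.6 = 0.30584
Rachford–Rice: g(β) = Σ zᵢ(Kᵢ−1)/(1+β(Kᵢ−1)) = 0.
Feasibility: ΣzᵢKᵢ = 1.046, Σzᵢ/Kᵢ = 1.486 — both > 1, two phases present.
Iterate (Newton) starting at β = 0.5:
  β = 0.500: g = -0.1387, g' = -0.397 → β = 0.151
  β = 0.151: g = -0.0128, g' = -0.361 → β = 0.115
  β = 0.115: g = 0.0002, g' = -0.370 → β = 0.116
Converged at β = 0.116.
Compositions from xᵢ = zᵢ/(1+β(Kᵢ−1)), yᵢ = Kᵢxᵢ:
  A: x = 0.145, y = 0.338
  B: x = 0.274, y = 0.285
  C: x = 0.303, y = 0.292
  D: x = 0.278, y = 0.085

y_C = 0.292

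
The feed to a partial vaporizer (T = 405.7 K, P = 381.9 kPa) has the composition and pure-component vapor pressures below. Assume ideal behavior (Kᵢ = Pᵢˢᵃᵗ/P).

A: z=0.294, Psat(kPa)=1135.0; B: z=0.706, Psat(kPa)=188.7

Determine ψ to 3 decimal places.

Raoult's law: Kᵢ = Pᵢˢᵃᵗ/P = Pᵢˢᵃᵗ/381.9.
  K_A = 1135.0/381.9 = 2.97198, K_B = 188.7/381.9 = 0.49411
Material balance + equilibrium reduce to Σ zᵢ(Kᵢ−1)/(1+ψ(Kᵢ−1)) = 0.
g(0) = ΣzᵢKᵢ − 1 = 0.223 and g(1) = 1 − Σzᵢ/Kᵢ = -0.528, so a root lies in (0, 1).
Binary case is linear: z₁(K₁−1)(1+ψ(K₂−1)) + z₂(K₂−1)(1+ψ(K₁−1)) = 0
⇒ ψ = [z₁(K₁−1)+z₂(K₂−1)] / [−(K₁−1)(K₂−1)] = 0.2226/0.9976 = 0.223

ψ = 0.223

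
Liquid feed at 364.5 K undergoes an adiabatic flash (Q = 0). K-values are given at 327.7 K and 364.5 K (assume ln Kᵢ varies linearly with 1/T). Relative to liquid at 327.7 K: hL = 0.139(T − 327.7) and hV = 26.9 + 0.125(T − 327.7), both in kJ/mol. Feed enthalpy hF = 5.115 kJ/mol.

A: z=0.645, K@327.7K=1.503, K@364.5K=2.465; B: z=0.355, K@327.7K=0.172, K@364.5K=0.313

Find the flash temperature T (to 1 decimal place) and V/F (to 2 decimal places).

T = 330.9 K, V/F = 0.17

Adiabatic flash: solve Rachford–Rice at each trial T, then check hF = ψ·hV(T) + (1−ψ)·hL(T).
  T = 327.7 K: K = (1.503, 0.172), RR gives ψ = 0.073, H_out = 1.970 kJ/mol
  T = 364.5 K: K = (2.465, 0.313), RR gives ψ = 0.697, H_out = 23.493 kJ/mol
  T = 346.1 K: K = (1.950, 0.236), RR gives ψ = 0.470, H_out = 15.090 kJ/mol
  T = 336.9 K: K = (1.718, 0.202), RR gives ψ = 0.314, H_out = 9.691 kJ/mol
  T = 332.3 K: K = (1.608, 0.187), RR gives ψ = 0.210, H_out = 6.266 kJ/mol
  T = 330.0 K: K = (1.555, 0.179), RR gives ψ = 0.146, H_out = 4.255 kJ/mol
  T = 331.1 K: K = (1.581, 0.183), RR gives ψ = 0.178, H_out = 5.247 kJ/mol
  T = 330.6 K: K = (1.569, 0.181), RR gives ψ = 0.164, H_out = 4.804 kJ/mol
  T = 330.9 K: K = (1.576, 0.182), RR gives ψ = 0.172, H_out = 5.071 kJ/mol
Linear interpolation between T = 330.9 (H_out = 5.071) and T = 331.1 (H_out = 5.247) on hF = 5.115 gives T ≈ 330.9 K, at which ψ = 0.17.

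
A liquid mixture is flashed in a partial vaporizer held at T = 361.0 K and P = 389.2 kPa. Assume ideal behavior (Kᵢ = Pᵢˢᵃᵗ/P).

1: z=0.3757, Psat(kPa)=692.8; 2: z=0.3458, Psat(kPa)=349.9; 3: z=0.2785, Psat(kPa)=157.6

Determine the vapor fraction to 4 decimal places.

ψ = 0.2991

Raoult's law: Kᵢ = Pᵢˢᵃᵗ/P = Pᵢˢᵃᵗ/389.2.
  K_1 = 692.8/389.2 = 1.780062, K_2 = 349.9/389.2 = 0.899024, K_3 = 157.6/389.2 = 0.404933
Let ψ = V/F and solve Σ zᵢ(Kᵢ−1)/(1+ψ(Kᵢ−1)) = 0.
g(0) = ΣzᵢKᵢ − 1 = 0.0924 and g(1) = 1 − Σzᵢ/Kᵢ = -0.2835, so a root lies in (0, 1).
Newton–Raphson from ψ = 0.5:
  ψ = 0.5000: g = -0.06186, g' = -0.3221 → ψ = 0.3079
  ψ = 0.3079: g = -0.00264, g' = -0.3002 → ψ = 0.2991
Converged at ψ = 0.2991.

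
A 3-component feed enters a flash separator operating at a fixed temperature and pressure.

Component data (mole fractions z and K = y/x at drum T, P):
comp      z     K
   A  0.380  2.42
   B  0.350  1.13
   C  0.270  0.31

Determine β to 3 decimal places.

β = 0.626

Material balance + equilibrium reduce to Σ zᵢ(Kᵢ−1)/(1+β(Kᵢ−1)) = 0.
g(0) = ΣzᵢKᵢ − 1 = 0.399 and g(1) = 1 − Σzᵢ/Kᵢ = -0.338, so a root lies in (0, 1).
Iterate (Newton) starting at β = 0.5:
  β = 0.500: g = 0.0739, g' = -0.567 → β = 0.630
  β = 0.630: g = -0.0029, g' = -0.621 → β = 0.626
Converged at β = 0.626.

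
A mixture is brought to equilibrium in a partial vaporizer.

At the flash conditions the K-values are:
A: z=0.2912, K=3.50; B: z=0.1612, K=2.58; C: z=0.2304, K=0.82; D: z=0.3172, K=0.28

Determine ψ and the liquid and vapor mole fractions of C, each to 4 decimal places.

Newton–Raphson from ψ = 0.5:
  ψ = 0.5000: g = 0.06342, g' = -0.8956 → ψ = 0.5708
  ψ = 0.5708: g = -0.00009, g' = -0.9035 → ψ = 0.5707
Converged at ψ = 0.5707.
Compositions from xᵢ = zᵢ/(1+ψ(Kᵢ−1)), yᵢ = Kᵢxᵢ:
  A: x = 0.1200, y = 0.4200
  B: x = 0.0848, y = 0.2187
  C: x = 0.2568, y = 0.2106
  D: x = 0.5385, y = 0.1508

ψ = 0.5707, x_C = 0.2568, y_C = 0.2106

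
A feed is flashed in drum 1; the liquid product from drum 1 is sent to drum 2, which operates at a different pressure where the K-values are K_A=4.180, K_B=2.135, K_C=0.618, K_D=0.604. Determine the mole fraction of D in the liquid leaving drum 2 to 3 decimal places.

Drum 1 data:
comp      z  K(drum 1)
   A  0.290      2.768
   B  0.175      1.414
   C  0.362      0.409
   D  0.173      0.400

x_D (drum 2) = 0.273

Drum 1:
Material balance + equilibrium reduce to Σ zᵢ(Kᵢ−1)/(1+ψ₁(Kᵢ−1)) = 0.
Feasibility: ΣzᵢKᵢ = 1.267, Σzᵢ/Kᵢ = 1.546 — both > 1, two phases present.
Iterate (Newton) starting at ψ₁ = 0.69:
  ψ₁ = 0.690: g = -0.2511, g' = -0.744 → ψ₁ = 0.353
  ψ₁ = 0.353: g = -0.0228, g' = -0.669 → ψ₁ = 0.318
  ψ₁ = 0.318: g = 0.0002, g' = -0.682 → ψ₁ = 0.319
Converged at ψ₁ = 0.319.
Drum-1 compositions:
  A: x = 0.185, y = 0.513
  B: x = 0.155, y = 0.219
  C: x = 0.446, y = 0.182
  D: x = 0.214, y = 0.086
Drum-2 feed = drum-1 liquid: z₂ = (0.1855, 0.1546, 0.4460, 0.2139).
Drum 2:
Newton iteration, ψ₂⁰ = 0.49:
  ψ₂ = 0.490: g = 0.0286, g' = -0.519 → ψ₂ = 0.545
  ψ₂ = 0.545: g = 0.0010, g' = -0.485 → ψ₂ = 0.547
Converged at ψ₂ = 0.547.
  A: x = 0.068, y = 0.283
  B: x = 0.095, y = 0.204
  C: x = 0.564, y = 0.348
  D: x = 0.273, y = 0.165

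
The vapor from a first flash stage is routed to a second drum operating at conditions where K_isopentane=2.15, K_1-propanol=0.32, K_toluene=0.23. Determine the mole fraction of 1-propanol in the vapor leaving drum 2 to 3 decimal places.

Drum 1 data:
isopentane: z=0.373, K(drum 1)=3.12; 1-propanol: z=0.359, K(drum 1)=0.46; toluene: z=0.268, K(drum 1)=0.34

y_1-propanol (drum 2) = 0.119

Drum 1:
Iterate (Newton) starting at ψ₁ = 0.42:
  ψ₁ = 0.420: g = -0.0771, g' = -0.868 → ψ₁ = 0.331
  ψ₁ = 0.331: g = 0.0022, g' = -0.925 → ψ₁ = 0.333
Converged at ψ₁ = 0.333.
Drum-1 compositions:
  isopentane: x = 0.219, y = 0.682
  1-propanol: x = 0.438, y = 0.201
  toluene: x = 0.344, y = 0.117
Drum-2 feed = drum-1 vapor: z₂ = (0.6818, 0.2014, 0.1168).
Drum 2:
Newton iteration, ψ₂⁰ = 0.5:
  ψ₂ = 0.500: g = 0.1440, g' = -0.760 → ψ₂ = 0.689
  ψ₂ = 0.689: g = -0.0122, g' = -0.925 → ψ₂ = 0.676
Converged at ψ₂ = 0.676.
  isopentane: x = 0.384, y = 0.825
  1-propanol: x = 0.373, y = 0.119
  toluene: x = 0.244, y = 0.056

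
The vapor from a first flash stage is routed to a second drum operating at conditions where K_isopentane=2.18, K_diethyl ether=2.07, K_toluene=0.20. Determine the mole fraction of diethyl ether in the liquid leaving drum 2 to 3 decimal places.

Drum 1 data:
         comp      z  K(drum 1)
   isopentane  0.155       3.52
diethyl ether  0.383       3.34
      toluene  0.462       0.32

x_diethyl ether (drum 2) = 0.303

Drum 1:
Newton iteration, ψ₁⁰ = 0.7:
  ψ₁ = 0.700: g = -0.1185, g' = -1.208 → ψ₁ = 0.602
  ψ₁ = 0.602: g = -0.0046, g' = -1.129 → ψ₁ = 0.598
Converged at ψ₁ = 0.598.
Drum-1 compositions:
  isopentane: x = 0.062, y = 0.218
  diethyl ether: x = 0.160, y = 0.533
  toluene: x = 0.779, y = 0.249
Drum-2 feed = drum-1 vapor: z₂ = (0.2177, 0.5332, 0.2491).
Drum 2:
Let ψ₂ = V/F and solve Σ zᵢ(Kᵢ−1)/(1+ψ₂(Kᵢ−1)) = 0.
Check two-phase: ΣzᵢKᵢ = 1.628 > 1 and Σzᵢ/Kᵢ = 1.603 > 1, so g(0) = 0.628 > 0 and g(1) = -0.603 < 0.
Newton iteration, ψ₂⁰ = 0.65:
  ψ₂ = 0.650: g = 0.0666, g' = -1.001 → ψ₂ = 0.717
  ψ₂ = 0.717: g = -0.0049, g' = -1.160 → ψ₂ = 0.712
Converged at ψ₂ = 0.712.
  isopentane: x = 0.118, y = 0.258
  diethyl ether: x = 0.303, y = 0.626
  toluene: x = 0.579, y = 0.116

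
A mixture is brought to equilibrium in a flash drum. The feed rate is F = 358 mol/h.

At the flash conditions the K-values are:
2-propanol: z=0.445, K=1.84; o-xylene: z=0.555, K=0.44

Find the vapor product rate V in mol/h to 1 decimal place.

V = 47.9 mol/h

Binary case is linear: z₁(K₁−1)(1+ψ(K₂−1)) + z₂(K₂−1)(1+ψ(K₁−1)) = 0
⇒ ψ = [z₁(K₁−1)+z₂(K₂−1)] / [−(K₁−1)(K₂−1)] = 0.0630/0.4704 = 0.134
Then V = ψ·F = 0.1339·358 = 47.9 mol/h and L = F − V = 310.1 mol/h.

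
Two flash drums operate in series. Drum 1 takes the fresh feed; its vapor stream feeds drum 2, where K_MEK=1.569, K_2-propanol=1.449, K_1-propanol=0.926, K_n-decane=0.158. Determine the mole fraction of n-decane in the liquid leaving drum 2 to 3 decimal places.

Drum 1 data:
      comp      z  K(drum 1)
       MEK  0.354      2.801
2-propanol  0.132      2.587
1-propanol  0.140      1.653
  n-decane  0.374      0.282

x_n-decane (drum 2) = 0.313

Drum 1:
Rachford–Rice: g(ψ₁) = Σ zᵢ(Kᵢ−1)/(1+ψ₁(Kᵢ−1)) = 0.
Check two-phase: ΣzᵢKᵢ = 1.670 > 1 and Σzᵢ/Kᵢ = 1.588 > 1, so g(0) = 0.670 > 0 and g(1) = -0.588 < 0.
Iterate (Newton) starting at ψ₁ = 0.68:
  ψ₁ = 0.680: g = -0.0741, g' = -1.074 → ψ₁ = 0.611
  ψ₁ = 0.611: g = -0.0032, g' = -0.988 → ψ₁ = 0.608
Converged at ψ₁ = 0.608.
Drum-1 compositions:
  MEK: x = 0.169, y = 0.473
  2-propanol: x = 0.067, y = 0.174
  1-propanol: x = 0.100, y = 0.166
  n-decane: x = 0.664, y = 0.187
Drum-2 feed = drum-1 vapor: z₂ = (0.4734, 0.1738, 0.1657, 0.1871).
Drum 2:
Newton iteration, ψ₂⁰ = 0.5:
  ψ₂ = 0.500: g = -0.0114, g' = -0.513 → ψ₂ = 0.478
  ψ₂ = 0.478: g = -0.0003, g' = -0.491 → ψ₂ = 0.477
Converged at ψ₂ = 0.477.
  MEK: x = 0.372, y = 0.584
  2-propanol: x = 0.143, y = 0.207
  1-propanol: x = 0.172, y = 0.159
  n-decane: x = 0.313, y = 0.049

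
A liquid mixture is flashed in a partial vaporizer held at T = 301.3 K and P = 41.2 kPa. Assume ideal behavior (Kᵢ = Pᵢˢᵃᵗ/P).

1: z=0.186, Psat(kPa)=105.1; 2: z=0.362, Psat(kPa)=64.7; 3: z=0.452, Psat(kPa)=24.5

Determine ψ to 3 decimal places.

ψ = 0.798

Raoult's law: Kᵢ = Pᵢˢᵃᵗ/P = Pᵢˢᵃᵗ/41.2.
  K_1 = 105.1/41.2 = 2.55097, K_2 = 64.7/41.2 = 1.57039, K_3 = 24.5/41.2 = 0.59466
Rachford–Rice: g(ψ) = Σ zᵢ(Kᵢ−1)/(1+ψ(Kᵢ−1)) = 0.
Feasibility: ΣzᵢKᵢ = 1.312, Σzᵢ/Kᵢ = 1.064 — both > 1, two phases present.
Newton–Raphson from ψ = 0.5:
  ψ = 0.500: g = 0.0934, g' = -0.330 → ψ = 0.783
  ψ = 0.783: g = 0.0047, g' = -0.307 → ψ = 0.798
Converged at ψ = 0.798.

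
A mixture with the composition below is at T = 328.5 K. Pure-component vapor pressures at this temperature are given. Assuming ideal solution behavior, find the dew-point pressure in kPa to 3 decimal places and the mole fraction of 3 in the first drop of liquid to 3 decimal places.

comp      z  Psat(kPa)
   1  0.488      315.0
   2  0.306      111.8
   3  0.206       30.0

Pdew = 89.663 kPa, x_3 = 0.616

At the dew point ψ → 1, so Σzᵢ/Kᵢ = 1 with Kᵢ = Pᵢˢᵃᵗ/P ⇒ 1/P = Σzᵢ/Pᵢˢᵃᵗ.
1/P = 0.488/315.0 + 0.306/111.8 + 0.206/30.0 = 0.011153 ⇒ P = 89.663 kPa
xᵢ = zᵢP/Pᵢˢᵃᵗ ⇒ x_3 = 0.206·89.663/30.0 = 0.616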